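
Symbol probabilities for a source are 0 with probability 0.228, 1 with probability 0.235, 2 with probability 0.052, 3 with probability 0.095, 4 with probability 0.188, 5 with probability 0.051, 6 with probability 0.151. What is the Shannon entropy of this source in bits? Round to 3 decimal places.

H = −Σ pᵢ log₂ pᵢ.
−0.228·log₂(0.228) = 0.4863
−0.235·log₂(0.235) = 0.4910
−0.052·log₂(0.052) = 0.2218
−0.095·log₂(0.095) = 0.3226
−0.188·log₂(0.188) = 0.4533
−0.051·log₂(0.051) = 0.2190
−0.151·log₂(0.151) = 0.4118
Sum ≈ 2.6058 → 2.606 bits.

2.606 bits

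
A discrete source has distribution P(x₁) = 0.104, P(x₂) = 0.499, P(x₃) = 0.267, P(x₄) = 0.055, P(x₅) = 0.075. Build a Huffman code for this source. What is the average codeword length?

Repeatedly combine the two least-probable nodes; the expected code length is the sum of the merged weights.
merge 11/200 + 3/40 → 13/100
merge 13/125 + 13/100 → 117/500
merge 117/500 + 267/1000 → 501/1000
merge 499/1000 + 501/1000 → 1
L = 13/100 + 117/500 + 501/1000 + 1 = 373/200 = 1.865 bits/symbol.

1.865 bits/symbol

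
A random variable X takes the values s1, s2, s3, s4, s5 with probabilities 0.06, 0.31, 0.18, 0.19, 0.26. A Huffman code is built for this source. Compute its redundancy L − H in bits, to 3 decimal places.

0.067 bits

Entropy H = −Σ p log₂ p ≈ 2.1732 bits.
Huffman merges: 3/50+9/50→6/25; 19/100+6/25→43/100; 13/50+31/100→57/100; 43/100+57/100→1. L = 56/25 ≈ 2.2400.
L − H = 2.2400 − 2.1732 = 0.067 bits.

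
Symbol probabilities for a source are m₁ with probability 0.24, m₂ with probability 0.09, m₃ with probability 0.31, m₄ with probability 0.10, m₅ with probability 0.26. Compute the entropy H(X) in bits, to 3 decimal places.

H = −Σ pᵢ log₂ pᵢ.
−0.24·log₂(0.24) = 0.4941
−0.09·log₂(0.09) = 0.3127
−0.31·log₂(0.31) = 0.5238
−0.10·log₂(0.10) = 0.3322
−0.26·log₂(0.26) = 0.5053
Sum ≈ 2.1681 → 2.168 bits.

2.168 bits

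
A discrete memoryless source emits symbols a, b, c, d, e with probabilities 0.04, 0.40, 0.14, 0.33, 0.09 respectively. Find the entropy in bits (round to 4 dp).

H = −Σ pᵢ log₂ pᵢ.
−0.04·log₂(0.04) = 0.1858
−0.40·log₂(0.40) = 0.5288
−0.14·log₂(0.14) = 0.3971
−0.33·log₂(0.33) = 0.5278
−0.09·log₂(0.09) = 0.3127
Sum ≈ 1.9521 → 1.9521 bits.

1.9521 bits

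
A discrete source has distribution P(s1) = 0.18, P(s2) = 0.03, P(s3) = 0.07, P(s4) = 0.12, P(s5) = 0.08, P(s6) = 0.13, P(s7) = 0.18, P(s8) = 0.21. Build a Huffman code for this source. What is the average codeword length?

Repeatedly combine the two least-probable nodes; the expected code length is the sum of the merged weights.
merge 3/100 + 7/100 → 1/10
merge 2/25 + 1/10 → 9/50
merge 3/25 + 13/100 → 1/4
merge 9/50 + 9/50 → 9/25
merge 9/50 + 21/100 → 39/100
merge 1/4 + 9/25 → 61/100
merge 39/100 + 61/100 → 1
L = 1/10 + 9/50 + 1/4 + 9/25 + 39/100 + 61/100 + 1 = 289/100 = 2.89 bits/symbol.

2.89 bits/symbol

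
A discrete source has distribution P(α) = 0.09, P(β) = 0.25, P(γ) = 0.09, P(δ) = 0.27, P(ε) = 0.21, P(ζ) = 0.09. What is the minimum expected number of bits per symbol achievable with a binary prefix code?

2.45 bits/symbol

Repeatedly combine the two least-probable nodes; the expected code length is the sum of the merged weights.
merge 9/100 + 9/100 → 9/50
merge 9/100 + 9/50 → 27/100
merge 21/100 + 1/4 → 23/50
merge 27/100 + 27/100 → 27/50
merge 23/50 + 27/50 → 1
L = 9/50 + 27/100 + 23/50 + 27/50 + 1 = 49/20 = 2.45 bits/symbol.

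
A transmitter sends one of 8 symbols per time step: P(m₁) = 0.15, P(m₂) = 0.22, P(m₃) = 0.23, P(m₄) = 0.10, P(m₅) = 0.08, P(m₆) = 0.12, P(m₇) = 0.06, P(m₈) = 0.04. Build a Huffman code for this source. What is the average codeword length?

2.83 bits/symbol

Repeatedly combine the two least-probable nodes; the expected code length is the sum of the merged weights.
merge 1/25 + 3/50 → 1/10
merge 2/25 + 1/10 → 9/50
merge 1/10 + 3/25 → 11/50
merge 3/20 + 9/50 → 33/100
merge 11/50 + 11/50 → 11/25
merge 23/100 + 33/100 → 14/25
merge 11/25 + 14/25 → 1
L = 1/10 + 9/50 + 11/50 + 33/100 + 11/25 + 14/25 + 1 = 283/100 = 2.83 bits/symbol.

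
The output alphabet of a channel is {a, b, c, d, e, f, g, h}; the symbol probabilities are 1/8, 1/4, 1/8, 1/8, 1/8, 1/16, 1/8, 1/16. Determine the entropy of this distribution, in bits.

Each probability is a power of 1/2, so log₂(1/p) is an integer.
H = Σ p·log₂(1/p) = 1/8·3 + 1/4·2 + 1/8·3 + 1/8·3 + 1/8·3 + 1/16·4 + 1/8·3 + 1/16·4 = 2.875 bits.

2.875 bits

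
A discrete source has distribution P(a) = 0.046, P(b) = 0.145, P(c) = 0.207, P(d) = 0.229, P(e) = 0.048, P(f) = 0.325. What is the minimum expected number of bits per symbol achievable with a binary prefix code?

2.333 bits/symbol

Repeatedly combine the two least-probable nodes; the expected code length is the sum of the merged weights.
merge 23/500 + 6/125 → 47/500
merge 47/500 + 29/200 → 239/1000
merge 207/1000 + 229/1000 → 109/250
merge 239/1000 + 13/40 → 141/250
merge 109/250 + 141/250 → 1
L = 47/500 + 239/1000 + 109/250 + 141/250 + 1 = 2333/1000 = 2.333 bits/symbol.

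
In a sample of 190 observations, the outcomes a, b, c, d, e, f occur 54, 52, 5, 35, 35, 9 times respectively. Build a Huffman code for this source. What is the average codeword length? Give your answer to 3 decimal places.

Probabilities are the counts divided by 190.
Repeatedly combine the two least-probable nodes; the expected code length is the sum of the merged weights.
merge 1/38 + 9/190 → 7/95
merge 7/95 + 7/38 → 49/190
merge 7/38 + 49/190 → 42/95
merge 26/95 + 27/95 → 53/95
merge 42/95 + 53/95 → 1
L = 7/95 + 49/190 + 42/95 + 53/95 + 1 = 443/190 ≈ 2.332 bits/symbol.

2.332 bits/symbol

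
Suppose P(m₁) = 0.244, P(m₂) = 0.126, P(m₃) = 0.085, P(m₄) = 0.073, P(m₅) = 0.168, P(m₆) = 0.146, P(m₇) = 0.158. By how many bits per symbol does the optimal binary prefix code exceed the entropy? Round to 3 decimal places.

Entropy H = −Σ p log₂ p ≈ 2.7093 bits.
Huffman merges: 73/1000+17/200→79/500; 63/500+73/500→34/125; 79/500+79/500→79/250; 21/125+61/250→103/250; 34/125+79/250→147/250; 103/250+147/250→1. L = 1373/500 ≈ 2.7460.
L − H = 2.7460 − 2.7093 = 0.037 bits.

0.037 bits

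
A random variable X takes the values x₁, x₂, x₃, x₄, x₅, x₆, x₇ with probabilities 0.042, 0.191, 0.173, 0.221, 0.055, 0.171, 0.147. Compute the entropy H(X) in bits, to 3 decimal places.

H = −Σ pᵢ log₂ pᵢ.
−0.042·log₂(0.042) = 0.1921
−0.191·log₂(0.191) = 0.4562
−0.173·log₂(0.173) = 0.4379
−0.221·log₂(0.221) = 0.4813
−0.055·log₂(0.055) = 0.2301
−0.171·log₂(0.171) = 0.4357
−0.147·log₂(0.147) = 0.4066
Sum ≈ 2.6399 → 2.640 bits.

2.640 bits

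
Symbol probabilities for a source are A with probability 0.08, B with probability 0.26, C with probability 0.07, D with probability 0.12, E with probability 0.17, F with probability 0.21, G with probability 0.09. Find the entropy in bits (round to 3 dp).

H = −Σ pᵢ log₂ pᵢ.
−0.08·log₂(0.08) = 0.2915
−0.26·log₂(0.26) = 0.5053
−0.07·log₂(0.07) = 0.2686
−0.12·log₂(0.12) = 0.3671
−0.17·log₂(0.17) = 0.4346
−0.21·log₂(0.21) = 0.4728
−0.09·log₂(0.09) = 0.3127
Sum ≈ 2.6525 → 2.652 bits.

2.652 bits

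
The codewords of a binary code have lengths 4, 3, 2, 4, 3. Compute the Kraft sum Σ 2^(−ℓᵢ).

With common denominator 2^4 = 16: Σ 2^(−ℓᵢ) = 1/16 + 2/16 + 4/16 + 1/16 + 2/16 = 10/16 = 0.625.

0.625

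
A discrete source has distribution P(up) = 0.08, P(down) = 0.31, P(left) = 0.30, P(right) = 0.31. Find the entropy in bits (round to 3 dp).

1.860 bits

H = −Σ pᵢ log₂ pᵢ.
−0.08·log₂(0.08) = 0.2915
−0.31·log₂(0.31) = 0.5238
−0.30·log₂(0.30) = 0.5211
−0.31·log₂(0.31) = 0.5238
Sum ≈ 1.8602 → 1.860 bits.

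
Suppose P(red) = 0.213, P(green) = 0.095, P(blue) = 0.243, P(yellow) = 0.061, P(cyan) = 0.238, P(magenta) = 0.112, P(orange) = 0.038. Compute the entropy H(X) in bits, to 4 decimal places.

2.5658 bits

H = −Σ pᵢ log₂ pᵢ.
−0.213·log₂(0.213) = 0.4752
−0.095·log₂(0.095) = 0.3226
−0.243·log₂(0.243) = 0.4960
−0.061·log₂(0.061) = 0.2461
−0.238·log₂(0.238) = 0.4929
−0.112·log₂(0.112) = 0.3537
−0.038·log₂(0.038) = 0.1793
Sum ≈ 2.5658 → 2.5658 bits.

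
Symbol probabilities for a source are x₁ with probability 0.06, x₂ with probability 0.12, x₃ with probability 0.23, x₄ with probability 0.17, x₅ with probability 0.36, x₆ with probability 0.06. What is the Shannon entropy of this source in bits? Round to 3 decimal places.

H = −Σ pᵢ log₂ pᵢ.
−0.06·log₂(0.06) = 0.2435
−0.12·log₂(0.12) = 0.3671
−0.23·log₂(0.23) = 0.4877
−0.17·log₂(0.17) = 0.4346
−0.36·log₂(0.36) = 0.5306
−0.06·log₂(0.06) = 0.2435
Sum ≈ 2.3070 → 2.307 bits.

2.307 bits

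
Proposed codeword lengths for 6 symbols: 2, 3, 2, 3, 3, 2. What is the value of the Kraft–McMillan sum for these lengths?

1.125

With common denominator 2^3 = 8: Σ 2^(−ℓᵢ) = 2/8 + 1/8 + 2/8 + 1/8 + 1/8 + 2/8 = 9/8 = 1.125.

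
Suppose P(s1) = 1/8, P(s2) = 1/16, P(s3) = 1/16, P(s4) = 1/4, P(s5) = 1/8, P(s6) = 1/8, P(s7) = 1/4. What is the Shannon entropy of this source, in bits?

2.625 bits

Each probability is a power of 1/2, so log₂(1/p) is an integer.
H = Σ p·log₂(1/p) = 1/8·3 + 1/16·4 + 1/16·4 + 1/4·2 + 1/8·3 + 1/8·3 + 1/4·2 = 2.625 bits.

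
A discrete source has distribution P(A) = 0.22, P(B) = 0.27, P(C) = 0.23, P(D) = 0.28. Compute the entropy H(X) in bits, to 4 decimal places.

1.9925 bits

H = −Σ pᵢ log₂ pᵢ.
−0.22·log₂(0.22) = 0.4806
−0.27·log₂(0.27) = 0.5100
−0.23·log₂(0.23) = 0.4877
−0.28·log₂(0.28) = 0.5142
Sum ≈ 1.9925 → 1.9925 bits.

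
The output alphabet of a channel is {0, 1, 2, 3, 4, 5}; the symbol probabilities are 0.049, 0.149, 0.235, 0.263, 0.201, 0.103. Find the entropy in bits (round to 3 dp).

2.423 bits

H = −Σ pᵢ log₂ pᵢ.
−0.049·log₂(0.049) = 0.2132
−0.149·log₂(0.149) = 0.4092
−0.235·log₂(0.235) = 0.4910
−0.263·log₂(0.263) = 0.5068
−0.201·log₂(0.201) = 0.4653
−0.103·log₂(0.103) = 0.3378
Sum ≈ 2.4232 → 2.423 bits.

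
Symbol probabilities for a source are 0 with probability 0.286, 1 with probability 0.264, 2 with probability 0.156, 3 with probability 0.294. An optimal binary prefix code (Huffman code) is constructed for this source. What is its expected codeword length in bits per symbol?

Repeatedly combine the two least-probable nodes; the expected code length is the sum of the merged weights.
merge 39/250 + 33/125 → 21/50
merge 143/500 + 147/500 → 29/50
merge 21/50 + 29/50 → 1
L = 21/50 + 29/50 + 1 = 2 bits/symbol.

2 bits/symbol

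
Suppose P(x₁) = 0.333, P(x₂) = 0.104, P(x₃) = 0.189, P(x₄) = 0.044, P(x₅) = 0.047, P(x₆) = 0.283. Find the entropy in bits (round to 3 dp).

H = −Σ pᵢ log₂ pᵢ.
−0.333·log₂(0.333) = 0.5283
−0.104·log₂(0.104) = 0.3396
−0.189·log₂(0.189) = 0.4543
−0.044·log₂(0.044) = 0.1983
−0.047·log₂(0.047) = 0.2073
−0.283·log₂(0.283) = 0.5154
Sum ≈ 2.2431 → 2.243 bits.

2.243 bits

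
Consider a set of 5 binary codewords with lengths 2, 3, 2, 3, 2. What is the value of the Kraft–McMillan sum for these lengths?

1

With common denominator 2^3 = 8: Σ 2^(−ℓᵢ) = 2/8 + 1/8 + 2/8 + 1/8 + 2/8 = 8/8 = 1.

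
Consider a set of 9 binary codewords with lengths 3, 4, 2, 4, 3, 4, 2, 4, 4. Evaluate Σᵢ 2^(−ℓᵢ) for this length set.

With common denominator 2^4 = 16: Σ 2^(−ℓᵢ) = 2/16 + 1/16 + 4/16 + 1/16 + 2/16 + 1/16 + 4/16 + 1/16 + 1/16 = 17/16 = 1.0625.

1.0625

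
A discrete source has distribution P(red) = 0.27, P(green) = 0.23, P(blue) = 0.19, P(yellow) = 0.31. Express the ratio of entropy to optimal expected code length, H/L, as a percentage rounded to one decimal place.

98.8%

Entropy H = −Σ p log₂ p ≈ 1.9767 bits.
Huffman merges: 19/100+23/100→21/50; 27/100+31/100→29/50; 21/50+29/50→1. L = 2 ≈ 2.0000.
Efficiency = H/L = 1.9767/2.0000 = 98.8%.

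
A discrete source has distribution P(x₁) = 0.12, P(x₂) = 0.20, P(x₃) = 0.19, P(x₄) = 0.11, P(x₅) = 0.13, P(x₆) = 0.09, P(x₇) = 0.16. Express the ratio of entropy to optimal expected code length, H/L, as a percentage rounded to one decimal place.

Entropy H = −Σ p log₂ p ≈ 2.7553 bits.
Huffman merges: 9/100+11/100→1/5; 3/25+13/100→1/4; 4/25+19/100→7/20; 1/5+1/5→2/5; 1/4+7/20→3/5; 2/5+3/5→1. L = 14/5 ≈ 2.8000.
Efficiency = H/L = 2.7553/2.8000 = 98.4%.

98.4%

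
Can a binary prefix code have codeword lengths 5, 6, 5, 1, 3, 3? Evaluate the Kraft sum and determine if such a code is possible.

With common denominator 2^6 = 64: Σ 2^(−ℓᵢ) = 2/64 + 1/64 + 2/64 + 32/64 + 8/64 + 8/64 = 53/64 = 0.828125.
Kraft's inequality requires Σ ≤ 1; here Σ = 0.828125 ≤ 1, so such a prefix code exists.

0.828125; yes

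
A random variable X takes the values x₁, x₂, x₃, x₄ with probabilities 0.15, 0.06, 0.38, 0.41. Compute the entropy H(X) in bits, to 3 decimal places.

1.712 bits

H = −Σ pᵢ log₂ pᵢ.
−0.15·log₂(0.15) = 0.4105
−0.06·log₂(0.06) = 0.2435
−0.38·log₂(0.38) = 0.5305
−0.41·log₂(0.41) = 0.5274
Sum ≈ 1.7119 → 1.712 bits.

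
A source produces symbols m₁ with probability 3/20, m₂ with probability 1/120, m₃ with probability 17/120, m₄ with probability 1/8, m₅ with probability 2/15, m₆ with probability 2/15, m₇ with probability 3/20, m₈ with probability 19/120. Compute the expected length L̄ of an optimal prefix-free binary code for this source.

Repeatedly combine the two least-probable nodes; the expected code length is the sum of the merged weights.
merge 1/120 + 1/8 → 2/15
merge 2/15 + 2/15 → 4/15
merge 2/15 + 17/120 → 11/40
merge 3/20 + 3/20 → 3/10
merge 19/120 + 4/15 → 17/40
merge 11/40 + 3/10 → 23/40
merge 17/40 + 23/40 → 1
L = 2/15 + 4/15 + 11/40 + 3/10 + 17/40 + 23/40 + 1 = 119/40 = 2.975 bits/symbol.

2.975 bits/symbol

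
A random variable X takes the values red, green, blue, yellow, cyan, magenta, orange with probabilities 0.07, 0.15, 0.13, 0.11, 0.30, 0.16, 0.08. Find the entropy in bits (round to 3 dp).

H = −Σ pᵢ log₂ pᵢ.
−0.07·log₂(0.07) = 0.2686
−0.15·log₂(0.15) = 0.4105
−0.13·log₂(0.13) = 0.3826
−0.11·log₂(0.11) = 0.3503
−0.30·log₂(0.30) = 0.5211
−0.16·log₂(0.16) = 0.4230
−0.08·log₂(0.08) = 0.2915
Sum ≈ 2.6476 → 2.648 bits.

2.648 bits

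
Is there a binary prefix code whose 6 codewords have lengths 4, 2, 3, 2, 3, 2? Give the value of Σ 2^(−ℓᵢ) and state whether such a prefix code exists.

1.0625; no

With common denominator 2^4 = 16: Σ 2^(−ℓᵢ) = 1/16 + 4/16 + 2/16 + 4/16 + 2/16 + 4/16 = 17/16 = 1.0625.
Kraft's inequality requires Σ ≤ 1; here Σ = 1.0625 > 1, so no such prefix code exists.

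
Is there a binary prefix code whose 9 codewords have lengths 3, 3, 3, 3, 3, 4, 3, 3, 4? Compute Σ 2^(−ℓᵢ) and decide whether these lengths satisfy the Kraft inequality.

With common denominator 2^4 = 16: Σ 2^(−ℓᵢ) = 2/16 + 2/16 + 2/16 + 2/16 + 2/16 + 1/16 + 2/16 + 2/16 + 1/16 = 16/16 = 1.
Kraft's inequality requires Σ ≤ 1; here Σ = 1 ≤ 1, so such a prefix code exists.

1; yes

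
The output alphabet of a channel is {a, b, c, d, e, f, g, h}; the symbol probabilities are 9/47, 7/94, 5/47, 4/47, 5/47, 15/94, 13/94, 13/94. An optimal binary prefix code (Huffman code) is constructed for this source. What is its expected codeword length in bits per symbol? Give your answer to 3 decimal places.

Repeatedly combine the two least-probable nodes; the expected code length is the sum of the merged weights.
merge 7/94 + 4/47 → 15/94
merge 5/47 + 5/47 → 10/47
merge 13/94 + 13/94 → 13/47
merge 15/94 + 15/94 → 15/47
merge 9/47 + 10/47 → 19/47
merge 13/47 + 15/47 → 28/47
merge 19/47 + 28/47 → 1
L = 15/94 + 10/47 + 13/47 + 15/47 + 19/47 + 28/47 + 1 = 279/94 ≈ 2.968 bits/symbol.

2.968 bits/symbol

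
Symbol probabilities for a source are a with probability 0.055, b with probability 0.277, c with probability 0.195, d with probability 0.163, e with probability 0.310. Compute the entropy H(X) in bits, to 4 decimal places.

H = −Σ pᵢ log₂ pᵢ.
−0.055·log₂(0.055) = 0.2301
−0.277·log₂(0.277) = 0.5130
−0.195·log₂(0.195) = 0.4599
−0.163·log₂(0.163) = 0.4266
−0.310·log₂(0.310) = 0.5238
Sum ≈ 2.1534 → 2.1534 bits.

2.1534 bits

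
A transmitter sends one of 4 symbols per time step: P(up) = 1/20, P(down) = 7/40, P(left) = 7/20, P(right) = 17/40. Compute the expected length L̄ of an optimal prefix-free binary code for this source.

Repeatedly combine the two least-probable nodes; the expected code length is the sum of the merged weights.
merge 1/20 + 7/40 → 9/40
merge 9/40 + 7/20 → 23/40
merge 17/40 + 23/40 → 1
L = 9/40 + 23/40 + 1 = 9/5 = 1.8 bits/symbol.

1.8 bits/symbol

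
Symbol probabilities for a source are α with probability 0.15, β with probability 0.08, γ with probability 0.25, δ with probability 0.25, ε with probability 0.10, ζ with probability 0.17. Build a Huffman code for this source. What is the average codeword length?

Repeatedly combine the two least-probable nodes; the expected code length is the sum of the merged weights.
merge 2/25 + 1/10 → 9/50
merge 3/20 + 17/100 → 8/25
merge 9/50 + 1/4 → 43/100
merge 1/4 + 8/25 → 57/100
merge 43/100 + 57/100 → 1
L = 9/50 + 8/25 + 43/100 + 57/100 + 1 = 5/2 = 2.5 bits/symbol.

2.5 bits/symbol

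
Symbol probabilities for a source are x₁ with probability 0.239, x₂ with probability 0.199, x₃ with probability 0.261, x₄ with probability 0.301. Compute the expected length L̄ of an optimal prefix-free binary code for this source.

Repeatedly combine the two least-probable nodes; the expected code length is the sum of the merged weights.
merge 199/1000 + 239/1000 → 219/500
merge 261/1000 + 301/1000 → 281/500
merge 219/500 + 281/500 → 1
L = 219/500 + 281/500 + 1 = 2 bits/symbol.

2 bits/symbol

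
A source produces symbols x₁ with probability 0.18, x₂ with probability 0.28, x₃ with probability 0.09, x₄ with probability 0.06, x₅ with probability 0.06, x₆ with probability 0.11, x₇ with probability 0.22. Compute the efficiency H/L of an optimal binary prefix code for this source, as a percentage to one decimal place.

98.9%

Entropy H = −Σ p log₂ p ≈ 2.5901 bits.
Huffman merges: 3/50+3/50→3/25; 9/100+11/100→1/5; 3/25+9/50→3/10; 1/5+11/50→21/50; 7/25+3/10→29/50; 21/50+29/50→1. L = 131/50 ≈ 2.6200.
Efficiency = H/L = 2.5901/2.6200 = 98.9%.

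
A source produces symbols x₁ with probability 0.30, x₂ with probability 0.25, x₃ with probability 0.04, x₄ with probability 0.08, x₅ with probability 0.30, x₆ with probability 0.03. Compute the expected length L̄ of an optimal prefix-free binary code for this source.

Repeatedly combine the two least-probable nodes; the expected code length is the sum of the merged weights.
merge 3/100 + 1/25 → 7/100
merge 7/100 + 2/25 → 3/20
merge 3/20 + 1/4 → 2/5
merge 3/10 + 3/10 → 3/5
merge 2/5 + 3/5 → 1
L = 7/100 + 3/20 + 2/5 + 3/5 + 1 = 111/50 = 2.22 bits/symbol.

2.22 bits/symbol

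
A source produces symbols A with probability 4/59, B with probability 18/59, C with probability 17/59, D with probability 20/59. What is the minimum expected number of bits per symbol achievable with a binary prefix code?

2 bits/symbol

Repeatedly combine the two least-probable nodes; the expected code length is the sum of the merged weights.
merge 4/59 + 17/59 → 21/59
merge 18/59 + 20/59 → 38/59
merge 21/59 + 38/59 → 1
L = 21/59 + 38/59 + 1 = 2 bits/symbol.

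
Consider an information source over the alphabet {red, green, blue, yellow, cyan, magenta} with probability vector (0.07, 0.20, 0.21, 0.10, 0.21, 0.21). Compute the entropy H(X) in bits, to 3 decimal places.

2.484 bits

H = −Σ pᵢ log₂ pᵢ.
−0.07·log₂(0.07) = 0.2686
−0.20·log₂(0.20) = 0.4644
−0.21·log₂(0.21) = 0.4728
−0.10·log₂(0.10) = 0.3322
−0.21·log₂(0.21) = 0.4728
−0.21·log₂(0.21) = 0.4728
Sum ≈ 2.4836 → 2.484 bits.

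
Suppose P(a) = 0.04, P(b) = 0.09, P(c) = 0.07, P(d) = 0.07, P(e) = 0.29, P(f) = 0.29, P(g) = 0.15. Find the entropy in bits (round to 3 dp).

H = −Σ pᵢ log₂ pᵢ.
−0.04·log₂(0.04) = 0.1858
−0.09·log₂(0.09) = 0.3127
−0.07·log₂(0.07) = 0.2686
−0.07·log₂(0.07) = 0.2686
−0.29·log₂(0.29) = 0.5179
−0.29·log₂(0.29) = 0.5179
−0.15·log₂(0.15) = 0.4105
Sum ≈ 2.4819 → 2.482 bits.

2.482 bits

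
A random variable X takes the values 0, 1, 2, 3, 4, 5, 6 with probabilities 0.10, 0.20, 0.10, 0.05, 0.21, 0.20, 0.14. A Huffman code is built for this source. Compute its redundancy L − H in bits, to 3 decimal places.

Entropy H = −Σ p log₂ p ≈ 2.6792 bits.
Huffman merges: 1/20+1/10→3/20; 1/10+7/50→6/25; 3/20+1/5→7/20; 1/5+21/100→41/100; 6/25+7/20→59/100; 41/100+59/100→1. L = 137/50 ≈ 2.7400.
L − H = 2.7400 − 2.6792 = 0.061 bits.

0.061 bits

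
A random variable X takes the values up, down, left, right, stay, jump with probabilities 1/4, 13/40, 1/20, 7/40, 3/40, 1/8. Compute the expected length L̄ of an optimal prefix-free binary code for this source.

Repeatedly combine the two least-probable nodes; the expected code length is the sum of the merged weights.
merge 1/20 + 3/40 → 1/8
merge 1/8 + 1/8 → 1/4
merge 7/40 + 1/4 → 17/40
merge 1/4 + 13/40 → 23/40
merge 17/40 + 23/40 → 1
L = 1/8 + 1/4 + 17/40 + 23/40 + 1 = 19/8 = 2.375 bits/symbol.

2.375 bits/symbol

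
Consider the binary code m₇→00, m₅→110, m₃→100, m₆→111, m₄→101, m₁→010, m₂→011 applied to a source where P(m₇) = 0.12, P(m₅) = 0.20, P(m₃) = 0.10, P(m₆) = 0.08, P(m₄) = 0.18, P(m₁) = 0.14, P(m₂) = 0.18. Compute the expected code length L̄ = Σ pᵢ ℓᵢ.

L̄ = Σ pᵢ·ℓᵢ = 0.12·2 + 0.20·3 + 0.10·3 + 0.08·3 + 0.18·3 + 0.14·3 + 0.18·3 = 2.88 bits/symbol.

2.88 bits/symbol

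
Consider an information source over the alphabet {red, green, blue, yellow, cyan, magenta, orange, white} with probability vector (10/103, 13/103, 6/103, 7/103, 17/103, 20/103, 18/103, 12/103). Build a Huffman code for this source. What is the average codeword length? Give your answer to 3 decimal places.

2.932 bits/symbol

Repeatedly combine the two least-probable nodes; the expected code length is the sum of the merged weights.
merge 6/103 + 7/103 → 13/103
merge 10/103 + 12/103 → 22/103
merge 13/103 + 13/103 → 26/103
merge 17/103 + 18/103 → 35/103
merge 20/103 + 22/103 → 42/103
merge 26/103 + 35/103 → 61/103
merge 42/103 + 61/103 → 1
L = 13/103 + 22/103 + 26/103 + 35/103 + 42/103 + 61/103 + 1 = 302/103 ≈ 2.932 bits/symbol.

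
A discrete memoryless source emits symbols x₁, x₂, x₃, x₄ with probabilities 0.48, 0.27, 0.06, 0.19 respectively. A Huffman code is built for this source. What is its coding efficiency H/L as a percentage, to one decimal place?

Entropy H = −Σ p log₂ p ≈ 1.7171 bits.
Huffman merges: 3/50+19/100→1/4; 1/4+27/100→13/25; 12/25+13/25→1. L = 177/100 ≈ 1.7700.
Efficiency = H/L = 1.7171/1.7700 = 97.0%.

97.0%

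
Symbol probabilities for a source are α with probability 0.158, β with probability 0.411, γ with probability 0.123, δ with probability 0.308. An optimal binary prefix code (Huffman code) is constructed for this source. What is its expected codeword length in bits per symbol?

1.87 bits/symbol

Repeatedly combine the two least-probable nodes; the expected code length is the sum of the merged weights.
merge 123/1000 + 79/500 → 281/1000
merge 281/1000 + 77/250 → 589/1000
merge 411/1000 + 589/1000 → 1
L = 281/1000 + 589/1000 + 1 = 187/100 = 1.87 bits/symbol.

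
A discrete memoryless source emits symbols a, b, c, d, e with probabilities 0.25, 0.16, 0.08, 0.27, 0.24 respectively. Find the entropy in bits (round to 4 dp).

2.2187 bits

H = −Σ pᵢ log₂ pᵢ.
−0.25·log₂(0.25) = 0.5000
−0.16·log₂(0.16) = 0.4230
−0.08·log₂(0.08) = 0.2915
−0.27·log₂(0.27) = 0.5100
−0.24·log₂(0.24) = 0.4941
Sum ≈ 2.2187 → 2.2187 bits.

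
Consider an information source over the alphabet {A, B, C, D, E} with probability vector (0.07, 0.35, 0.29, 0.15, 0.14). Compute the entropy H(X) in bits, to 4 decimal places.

2.1242 bits

H = −Σ pᵢ log₂ pᵢ.
−0.07·log₂(0.07) = 0.2686
−0.35·log₂(0.35) = 0.5301
−0.29·log₂(0.29) = 0.5179
−0.15·log₂(0.15) = 0.4105
−0.14·log₂(0.14) = 0.3971
Sum ≈ 2.1242 → 2.1242 bits.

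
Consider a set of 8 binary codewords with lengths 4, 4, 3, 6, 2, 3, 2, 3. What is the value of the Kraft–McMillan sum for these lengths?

1.015625

With common denominator 2^6 = 64: Σ 2^(−ℓᵢ) = 4/64 + 4/64 + 8/64 + 1/64 + 16/64 + 8/64 + 16/64 + 8/64 = 65/64 = 1.015625.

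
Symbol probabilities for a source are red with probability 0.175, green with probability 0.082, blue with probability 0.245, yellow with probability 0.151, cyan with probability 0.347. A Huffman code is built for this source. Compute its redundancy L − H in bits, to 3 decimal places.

Entropy H = −Σ p log₂ p ≈ 2.1748 bits.
Huffman merges: 41/500+151/1000→233/1000; 7/40+233/1000→51/125; 49/200+347/1000→74/125; 51/125+74/125→1. L = 2233/1000 ≈ 2.2330.
L − H = 2.2330 − 2.1748 = 0.058 bits.

0.058 bits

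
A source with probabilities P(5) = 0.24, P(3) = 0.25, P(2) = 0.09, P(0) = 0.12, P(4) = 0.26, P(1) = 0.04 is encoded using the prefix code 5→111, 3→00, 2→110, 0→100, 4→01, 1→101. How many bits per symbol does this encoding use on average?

2.49 bits/symbol

L̄ = Σ pᵢ·ℓᵢ = 0.24·3 + 0.25·2 + 0.09·3 + 0.12·3 + 0.26·2 + 0.04·3 = 2.49 bits/symbol.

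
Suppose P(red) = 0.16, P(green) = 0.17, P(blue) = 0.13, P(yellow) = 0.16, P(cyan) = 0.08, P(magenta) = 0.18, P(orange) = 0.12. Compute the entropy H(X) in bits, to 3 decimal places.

H = −Σ pᵢ log₂ pᵢ.
−0.16·log₂(0.16) = 0.4230
−0.17·log₂(0.17) = 0.4346
−0.13·log₂(0.13) = 0.3826
−0.16·log₂(0.16) = 0.4230
−0.08·log₂(0.08) = 0.2915
−0.18·log₂(0.18) = 0.4453
−0.12·log₂(0.12) = 0.3671
Sum ≈ 2.7671 → 2.767 bits.

2.767 bits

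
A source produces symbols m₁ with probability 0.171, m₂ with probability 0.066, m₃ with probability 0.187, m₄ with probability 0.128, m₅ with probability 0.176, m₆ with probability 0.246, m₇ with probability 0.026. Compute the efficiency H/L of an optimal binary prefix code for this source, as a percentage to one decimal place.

97.9%

Entropy H = −Σ p log₂ p ≈ 2.6022 bits.
Huffman merges: 13/500+33/500→23/250; 23/250+16/125→11/50; 171/1000+22/125→347/1000; 187/1000+11/50→407/1000; 123/500+347/1000→593/1000; 407/1000+593/1000→1. L = 2659/1000 ≈ 2.6590.
Efficiency = H/L = 2.6022/2.6590 = 97.9%.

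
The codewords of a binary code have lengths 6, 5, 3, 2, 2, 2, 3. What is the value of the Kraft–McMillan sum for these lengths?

1.046875

With common denominator 2^6 = 64: Σ 2^(−ℓᵢ) = 1/64 + 2/64 + 8/64 + 16/64 + 16/64 + 16/64 + 8/64 = 67/64 = 1.046875.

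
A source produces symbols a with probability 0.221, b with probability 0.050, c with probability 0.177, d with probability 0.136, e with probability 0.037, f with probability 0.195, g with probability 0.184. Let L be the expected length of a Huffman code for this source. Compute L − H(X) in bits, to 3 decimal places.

Entropy H = −Σ p log₂ p ≈ 2.6163 bits.
Huffman merges: 37/1000+1/20→87/1000; 87/1000+17/125→223/1000; 177/1000+23/125→361/1000; 39/200+221/1000→52/125; 223/1000+361/1000→73/125; 52/125+73/125→1. L = 2671/1000 ≈ 2.6710.
L − H = 2.6710 − 2.6163 = 0.055 bits.

0.055 bits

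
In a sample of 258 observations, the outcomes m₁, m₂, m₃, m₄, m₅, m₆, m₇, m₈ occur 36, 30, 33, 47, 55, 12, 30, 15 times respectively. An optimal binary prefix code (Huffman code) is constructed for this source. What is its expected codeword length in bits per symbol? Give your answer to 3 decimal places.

Probabilities are the counts divided by 258.
Repeatedly combine the two least-probable nodes; the expected code length is the sum of the merged weights.
merge 2/43 + 5/86 → 9/86
merge 9/86 + 5/43 → 19/86
merge 5/43 + 11/86 → 21/86
merge 6/43 + 47/258 → 83/258
merge 55/258 + 19/86 → 56/129
merge 21/86 + 83/258 → 73/129
merge 56/129 + 73/129 → 1
L = 9/86 + 19/86 + 21/86 + 83/258 + 56/129 + 73/129 + 1 = 373/129 ≈ 2.891 bits/symbol.

2.891 bits/symbol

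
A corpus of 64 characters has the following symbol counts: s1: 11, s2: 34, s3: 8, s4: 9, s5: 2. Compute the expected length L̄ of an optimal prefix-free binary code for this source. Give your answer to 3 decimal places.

1.922 bits/symbol

Probabilities are the counts divided by 64.
Repeatedly combine the two least-probable nodes; the expected code length is the sum of the merged weights.
merge 1/32 + 1/8 → 5/32
merge 9/64 + 5/32 → 19/64
merge 11/64 + 19/64 → 15/32
merge 15/32 + 17/32 → 1
L = 5/32 + 19/64 + 15/32 + 1 = 123/64 ≈ 1.922 bits/symbol.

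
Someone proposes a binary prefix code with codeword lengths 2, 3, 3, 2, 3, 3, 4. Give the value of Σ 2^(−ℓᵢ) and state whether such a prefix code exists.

1.0625; no

With common denominator 2^4 = 16: Σ 2^(−ℓᵢ) = 4/16 + 2/16 + 2/16 + 4/16 + 2/16 + 2/16 + 1/16 = 17/16 = 1.0625.
Kraft's inequality requires Σ ≤ 1; here Σ = 1.0625 > 1, so no such prefix code exists.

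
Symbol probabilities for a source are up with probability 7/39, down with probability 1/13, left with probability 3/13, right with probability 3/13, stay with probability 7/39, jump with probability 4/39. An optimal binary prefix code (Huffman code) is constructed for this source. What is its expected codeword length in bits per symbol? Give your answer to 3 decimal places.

2.538 bits/symbol

Repeatedly combine the two least-probable nodes; the expected code length is the sum of the merged weights.
merge 1/13 + 4/39 → 7/39
merge 7/39 + 7/39 → 14/39
merge 7/39 + 3/13 → 16/39
merge 3/13 + 14/39 → 23/39
merge 16/39 + 23/39 → 1
L = 7/39 + 14/39 + 16/39 + 23/39 + 1 = 33/13 ≈ 2.538 bits/symbol.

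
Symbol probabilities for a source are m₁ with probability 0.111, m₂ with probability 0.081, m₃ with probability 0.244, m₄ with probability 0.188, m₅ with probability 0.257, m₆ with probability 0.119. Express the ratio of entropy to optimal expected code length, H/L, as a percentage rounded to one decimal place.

98.6%

Entropy H = −Σ p log₂ p ≈ 2.4648 bits.
Huffman merges: 81/1000+111/1000→24/125; 119/1000+47/250→307/1000; 24/125+61/250→109/250; 257/1000+307/1000→141/250; 109/250+141/250→1. L = 2499/1000 ≈ 2.4990.
Efficiency = H/L = 2.4648/2.4990 = 98.6%.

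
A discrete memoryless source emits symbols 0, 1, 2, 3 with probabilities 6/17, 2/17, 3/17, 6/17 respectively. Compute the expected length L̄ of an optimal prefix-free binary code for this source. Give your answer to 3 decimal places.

1.941 bits/symbol

Repeatedly combine the two least-probable nodes; the expected code length is the sum of the merged weights.
merge 2/17 + 3/17 → 5/17
merge 5/17 + 6/17 → 11/17
merge 6/17 + 11/17 → 1
L = 5/17 + 11/17 + 1 = 33/17 ≈ 1.941 bits/symbol.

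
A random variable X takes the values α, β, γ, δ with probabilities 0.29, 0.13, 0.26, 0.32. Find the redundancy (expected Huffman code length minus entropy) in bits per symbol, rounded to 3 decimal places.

0.068 bits

Entropy H = −Σ p log₂ p ≈ 1.9319 bits.
Huffman merges: 13/100+13/50→39/100; 29/100+8/25→61/100; 39/100+61/100→1. L = 2 ≈ 2.0000.
L − H = 2.0000 − 1.9319 = 0.068 bits.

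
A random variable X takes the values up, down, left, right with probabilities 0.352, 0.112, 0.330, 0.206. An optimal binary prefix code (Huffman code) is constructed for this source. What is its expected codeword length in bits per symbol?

1.966 bits/symbol

Repeatedly combine the two least-probable nodes; the expected code length is the sum of the merged weights.
merge 14/125 + 103/500 → 159/500
merge 159/500 + 33/100 → 81/125
merge 44/125 + 81/125 → 1
L = 159/500 + 81/125 + 1 = 983/500 = 1.966 bits/symbol.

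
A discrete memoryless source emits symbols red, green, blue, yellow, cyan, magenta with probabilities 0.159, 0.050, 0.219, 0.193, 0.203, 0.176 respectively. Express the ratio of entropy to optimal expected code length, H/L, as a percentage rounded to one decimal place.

96.3%

Entropy H = −Σ p log₂ p ≈ 2.4839 bits.
Huffman merges: 1/20+159/1000→209/1000; 22/125+193/1000→369/1000; 203/1000+209/1000→103/250; 219/1000+369/1000→147/250; 103/250+147/250→1. L = 1289/500 ≈ 2.5780.
Efficiency = H/L = 2.4839/2.5780 = 96.3%.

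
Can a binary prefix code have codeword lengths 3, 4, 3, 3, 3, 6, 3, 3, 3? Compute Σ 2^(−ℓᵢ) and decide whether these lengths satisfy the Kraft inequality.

With common denominator 2^6 = 64: Σ 2^(−ℓᵢ) = 8/64 + 4/64 + 8/64 + 8/64 + 8/64 + 1/64 + 8/64 + 8/64 + 8/64 = 61/64 = 0.953125.
Kraft's inequality requires Σ ≤ 1; here Σ = 0.953125 ≤ 1, so such a prefix code exists.

0.953125; yes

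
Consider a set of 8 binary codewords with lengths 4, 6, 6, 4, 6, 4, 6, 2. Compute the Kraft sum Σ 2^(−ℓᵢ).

0.5

With common denominator 2^6 = 64: Σ 2^(−ℓᵢ) = 4/64 + 1/64 + 1/64 + 4/64 + 1/64 + 4/64 + 1/64 + 16/64 = 32/64 = 0.5.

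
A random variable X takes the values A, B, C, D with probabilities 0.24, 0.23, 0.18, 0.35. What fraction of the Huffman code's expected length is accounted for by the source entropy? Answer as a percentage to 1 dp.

97.9%

Entropy H = −Σ p log₂ p ≈ 1.9572 bits.
Huffman merges: 9/50+23/100→41/100; 6/25+7/20→59/100; 41/100+59/100→1. L = 2 ≈ 2.0000.
Efficiency = H/L = 1.9572/2.0000 = 97.9%.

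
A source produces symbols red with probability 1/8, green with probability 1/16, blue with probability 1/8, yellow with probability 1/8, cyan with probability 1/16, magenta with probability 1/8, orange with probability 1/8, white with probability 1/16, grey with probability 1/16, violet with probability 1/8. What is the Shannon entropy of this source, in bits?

3.25 bits

Each probability is a power of 1/2, so log₂(1/p) is an integer.
H = Σ p·log₂(1/p) = 1/8·3 + 1/16·4 + 1/8·3 + 1/8·3 + 1/16·4 + 1/8·3 + 1/8·3 + 1/16·4 + 1/16·4 + 1/8·3 = 3.25 bits.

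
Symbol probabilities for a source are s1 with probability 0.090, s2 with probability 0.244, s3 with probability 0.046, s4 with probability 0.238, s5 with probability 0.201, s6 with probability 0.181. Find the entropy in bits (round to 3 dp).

2.418 bits

H = −Σ pᵢ log₂ pᵢ.
−0.090·log₂(0.090) = 0.3127
−0.244·log₂(0.244) = 0.4966
−0.046·log₂(0.046) = 0.2043
−0.238·log₂(0.238) = 0.4929
−0.201·log₂(0.201) = 0.4653
−0.181·log₂(0.181) = 0.4463
Sum ≈ 2.4180 → 2.418 bits.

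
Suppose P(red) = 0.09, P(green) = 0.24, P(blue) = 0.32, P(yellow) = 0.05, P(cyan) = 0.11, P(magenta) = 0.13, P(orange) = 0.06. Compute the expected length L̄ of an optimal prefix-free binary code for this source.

2.55 bits/symbol

Repeatedly combine the two least-probable nodes; the expected code length is the sum of the merged weights.
merge 1/20 + 3/50 → 11/100
merge 9/100 + 11/100 → 1/5
merge 11/100 + 13/100 → 6/25
merge 1/5 + 6/25 → 11/25
merge 6/25 + 8/25 → 14/25
merge 11/25 + 14/25 → 1
L = 11/100 + 1/5 + 6/25 + 11/25 + 14/25 + 1 = 51/20 = 2.55 bits/symbol.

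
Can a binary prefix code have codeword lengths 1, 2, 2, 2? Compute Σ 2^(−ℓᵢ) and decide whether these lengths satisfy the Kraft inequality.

With common denominator 2^2 = 4: Σ 2^(−ℓᵢ) = 2/4 + 1/4 + 1/4 + 1/4 = 5/4 = 1.25.
Kraft's inequality requires Σ ≤ 1; here Σ = 1.25 > 1, so no such prefix code exists.

1.25; no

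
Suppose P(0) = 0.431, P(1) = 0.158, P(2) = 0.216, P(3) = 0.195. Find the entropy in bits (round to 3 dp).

1.881 bits

H = −Σ pᵢ log₂ pᵢ.
−0.431·log₂(0.431) = 0.5233
−0.158·log₂(0.158) = 0.4206
−0.216·log₂(0.216) = 0.4776
−0.195·log₂(0.195) = 0.4599
Sum ≈ 1.8814 → 1.881 bits.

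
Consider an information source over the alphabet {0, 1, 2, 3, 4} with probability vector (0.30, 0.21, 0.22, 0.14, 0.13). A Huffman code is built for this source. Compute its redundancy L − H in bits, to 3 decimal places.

Entropy H = −Σ p log₂ p ≈ 2.2542 bits.
Huffman merges: 13/100+7/50→27/100; 21/100+11/50→43/100; 27/100+3/10→57/100; 43/100+57/100→1. L = 227/100 ≈ 2.2700.
L − H = 2.2700 − 2.2542 = 0.016 bits.

0.016 bits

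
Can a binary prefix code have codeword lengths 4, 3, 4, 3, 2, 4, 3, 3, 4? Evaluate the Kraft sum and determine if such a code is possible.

With common denominator 2^4 = 16: Σ 2^(−ℓᵢ) = 1/16 + 2/16 + 1/16 + 2/16 + 4/16 + 1/16 + 2/16 + 2/16 + 1/16 = 16/16 = 1.
Kraft's inequality requires Σ ≤ 1; here Σ = 1 ≤ 1, so such a prefix code exists.

1; yes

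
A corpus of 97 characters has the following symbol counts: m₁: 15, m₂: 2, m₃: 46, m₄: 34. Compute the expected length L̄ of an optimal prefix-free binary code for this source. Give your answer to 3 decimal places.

1.701 bits/symbol

Probabilities are the counts divided by 97.
Repeatedly combine the two least-probable nodes; the expected code length is the sum of the merged weights.
merge 2/97 + 15/97 → 17/97
merge 17/97 + 34/97 → 51/97
merge 46/97 + 51/97 → 1
L = 17/97 + 51/97 + 1 = 165/97 ≈ 1.701 bits/symbol.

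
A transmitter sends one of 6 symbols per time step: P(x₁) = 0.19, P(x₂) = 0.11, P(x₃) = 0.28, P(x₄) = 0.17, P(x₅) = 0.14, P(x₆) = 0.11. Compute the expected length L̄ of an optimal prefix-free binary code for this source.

Repeatedly combine the two least-probable nodes; the expected code length is the sum of the merged weights.
merge 11/100 + 11/100 → 11/50
merge 7/50 + 17/100 → 31/100
merge 19/100 + 11/50 → 41/100
merge 7/25 + 31/100 → 59/100
merge 41/100 + 59/100 → 1
L = 11/50 + 31/100 + 41/100 + 59/100 + 1 = 253/100 = 2.53 bits/symbol.

2.53 bits/symbol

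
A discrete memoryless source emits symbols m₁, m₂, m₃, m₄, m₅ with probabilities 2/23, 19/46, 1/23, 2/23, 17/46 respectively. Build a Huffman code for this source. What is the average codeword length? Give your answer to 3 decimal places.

1.935 bits/symbol

Repeatedly combine the two least-probable nodes; the expected code length is the sum of the merged weights.
merge 1/23 + 2/23 → 3/23
merge 2/23 + 3/23 → 5/23
merge 5/23 + 17/46 → 27/46
merge 19/46 + 27/46 → 1
L = 3/23 + 5/23 + 27/46 + 1 = 89/46 ≈ 1.935 bits/symbol.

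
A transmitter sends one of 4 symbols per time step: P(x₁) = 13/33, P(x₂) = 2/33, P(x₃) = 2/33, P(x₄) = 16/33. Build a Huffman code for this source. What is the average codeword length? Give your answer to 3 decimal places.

Repeatedly combine the two least-probable nodes; the expected code length is the sum of the merged weights.
merge 2/33 + 2/33 → 4/33
merge 4/33 + 13/33 → 17/33
merge 16/33 + 17/33 → 1
L = 4/33 + 17/33 + 1 = 18/11 ≈ 1.636 bits/symbol.

1.636 bits/symbol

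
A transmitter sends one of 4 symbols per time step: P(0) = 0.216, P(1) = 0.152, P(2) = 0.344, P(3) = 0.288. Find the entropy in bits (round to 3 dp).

1.937 bits

H = −Σ pᵢ log₂ pᵢ.
−0.216·log₂(0.216) = 0.4776
−0.152·log₂(0.152) = 0.4131
−0.344·log₂(0.344) = 0.5296
−0.288·log₂(0.288) = 0.5172
Sum ≈ 1.9375 → 1.937 bits.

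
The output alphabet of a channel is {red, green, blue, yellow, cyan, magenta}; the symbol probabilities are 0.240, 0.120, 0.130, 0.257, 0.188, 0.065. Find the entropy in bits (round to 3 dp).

2.457 bits

H = −Σ pᵢ log₂ pᵢ.
−0.240·log₂(0.240) = 0.4941
−0.120·log₂(0.120) = 0.3671
−0.130·log₂(0.130) = 0.3826
−0.257·log₂(0.257) = 0.5038
−0.188·log₂(0.188) = 0.4533
−0.065·log₂(0.065) = 0.2563
Sum ≈ 2.4572 → 2.457 bits.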